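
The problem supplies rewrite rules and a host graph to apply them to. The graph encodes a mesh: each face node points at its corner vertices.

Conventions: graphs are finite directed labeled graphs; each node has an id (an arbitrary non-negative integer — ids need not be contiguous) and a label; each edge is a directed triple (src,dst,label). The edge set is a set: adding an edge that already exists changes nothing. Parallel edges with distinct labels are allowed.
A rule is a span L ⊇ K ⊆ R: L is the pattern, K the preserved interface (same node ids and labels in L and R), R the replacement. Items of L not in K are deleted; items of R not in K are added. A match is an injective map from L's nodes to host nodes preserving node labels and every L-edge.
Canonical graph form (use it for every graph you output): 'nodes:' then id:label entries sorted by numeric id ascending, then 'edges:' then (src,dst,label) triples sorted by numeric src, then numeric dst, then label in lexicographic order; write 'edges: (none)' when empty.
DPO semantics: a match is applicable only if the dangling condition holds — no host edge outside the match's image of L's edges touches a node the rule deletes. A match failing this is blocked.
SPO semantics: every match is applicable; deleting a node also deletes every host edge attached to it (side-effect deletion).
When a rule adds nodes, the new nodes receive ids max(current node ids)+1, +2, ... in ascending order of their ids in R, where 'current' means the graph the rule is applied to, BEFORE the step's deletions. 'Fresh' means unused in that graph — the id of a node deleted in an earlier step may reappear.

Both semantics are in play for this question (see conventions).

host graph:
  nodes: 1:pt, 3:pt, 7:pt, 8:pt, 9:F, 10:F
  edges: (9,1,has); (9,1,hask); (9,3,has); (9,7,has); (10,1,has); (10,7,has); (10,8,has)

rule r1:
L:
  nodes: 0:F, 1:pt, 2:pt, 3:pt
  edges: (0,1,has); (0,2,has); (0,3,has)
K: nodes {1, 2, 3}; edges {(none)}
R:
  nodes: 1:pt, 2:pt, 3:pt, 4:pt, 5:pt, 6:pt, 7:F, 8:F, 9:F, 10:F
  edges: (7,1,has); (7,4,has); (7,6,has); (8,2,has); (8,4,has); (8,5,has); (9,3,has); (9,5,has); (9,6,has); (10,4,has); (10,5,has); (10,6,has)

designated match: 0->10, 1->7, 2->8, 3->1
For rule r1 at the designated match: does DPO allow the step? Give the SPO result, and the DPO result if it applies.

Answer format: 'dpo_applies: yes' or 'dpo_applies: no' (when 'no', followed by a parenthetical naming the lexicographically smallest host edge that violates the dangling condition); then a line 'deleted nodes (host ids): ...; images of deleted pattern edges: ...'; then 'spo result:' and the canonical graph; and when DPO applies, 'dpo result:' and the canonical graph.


dpo_applies: yes
deleted nodes (host ids): 10; images of deleted pattern edges: (10,1,has); (10,7,has); (10,8,has)
spo result:
nodes: 1:pt, 3:pt, 7:pt, 8:pt, 9:F, 11:pt, 12:pt, 13:pt, 14:F, 15:F, 16:F, 17:F
edges: (9,1,has); (9,1,hask); (9,3,has); (9,7,has); (14,7,has); (14,11,has); (14,13,has); (15,8,has); (15,11,has); (15,12,has); (16,1,has); (16,12,has); (16,13,has); (17,11,has); (17,12,has); (17,13,has)
dpo result:
nodes: 1:pt, 3:pt, 7:pt, 8:pt, 9:F, 11:pt, 12:pt, 13:pt, 14:F, 15:F, 16:F, 17:F
edges: (9,1,has); (9,1,hask); (9,3,has); (9,7,has); (14,7,has); (14,11,has); (14,13,has); (15,8,has); (15,11,has); (15,12,has); (16,1,has); (16,12,has); (16,13,has); (17,11,has); (17,12,has); (17,13,has)


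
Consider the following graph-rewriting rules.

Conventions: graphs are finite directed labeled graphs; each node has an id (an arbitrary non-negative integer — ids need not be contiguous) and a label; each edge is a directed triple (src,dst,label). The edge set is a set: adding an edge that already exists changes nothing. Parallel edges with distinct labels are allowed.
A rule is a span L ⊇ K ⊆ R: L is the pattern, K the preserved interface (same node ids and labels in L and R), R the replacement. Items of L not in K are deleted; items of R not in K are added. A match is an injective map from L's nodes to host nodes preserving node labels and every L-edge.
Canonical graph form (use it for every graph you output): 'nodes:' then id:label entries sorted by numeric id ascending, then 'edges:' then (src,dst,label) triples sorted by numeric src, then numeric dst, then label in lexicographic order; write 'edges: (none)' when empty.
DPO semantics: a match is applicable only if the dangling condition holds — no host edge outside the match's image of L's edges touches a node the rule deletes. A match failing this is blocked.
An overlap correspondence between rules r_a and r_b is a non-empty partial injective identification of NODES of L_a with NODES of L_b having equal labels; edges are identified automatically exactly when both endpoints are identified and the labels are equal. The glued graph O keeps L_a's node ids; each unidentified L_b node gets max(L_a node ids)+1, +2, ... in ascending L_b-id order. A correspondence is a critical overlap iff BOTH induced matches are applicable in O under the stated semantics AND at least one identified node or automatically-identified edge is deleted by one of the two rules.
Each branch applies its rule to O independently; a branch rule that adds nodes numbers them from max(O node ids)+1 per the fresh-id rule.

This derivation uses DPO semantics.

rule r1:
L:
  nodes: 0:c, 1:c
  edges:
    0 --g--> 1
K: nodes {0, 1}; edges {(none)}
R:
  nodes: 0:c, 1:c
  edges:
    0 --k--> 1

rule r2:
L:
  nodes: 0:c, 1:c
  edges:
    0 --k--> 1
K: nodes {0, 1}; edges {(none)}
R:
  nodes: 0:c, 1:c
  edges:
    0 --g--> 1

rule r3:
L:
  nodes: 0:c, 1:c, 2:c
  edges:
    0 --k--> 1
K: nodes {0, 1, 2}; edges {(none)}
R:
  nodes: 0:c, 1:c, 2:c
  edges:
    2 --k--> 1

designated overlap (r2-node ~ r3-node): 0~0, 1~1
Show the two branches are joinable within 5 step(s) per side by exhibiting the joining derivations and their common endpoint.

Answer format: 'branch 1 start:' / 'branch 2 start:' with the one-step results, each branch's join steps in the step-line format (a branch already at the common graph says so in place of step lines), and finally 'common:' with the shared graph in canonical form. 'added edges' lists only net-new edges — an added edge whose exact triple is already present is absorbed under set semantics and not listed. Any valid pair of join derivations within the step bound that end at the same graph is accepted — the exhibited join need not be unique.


branch 1 start:
nodes: 0:c, 1:c, 2:c
edges: (0,1,g)
branch 2 start:
nodes: 0:c, 1:c, 2:c
edges: (2,1,k)
branch 1 step 1: rule r1; match: 0->0, 1->1; deleted nodes (none); deleted edges (0,1,g); added nodes (none); added edges (0,1,k); result: nodes: 0:c, 1:c, 2:c edges: (0,1,k)
branch 2 step 1: rule r3; match: 0->2, 1->1, 2->0; deleted nodes (none); deleted edges (2,1,k); added nodes (none); added edges (0,1,k); result: nodes: 0:c, 1:c, 2:c edges: (0,1,k)
common:
nodes: 0:c, 1:c, 2:c
edges: (0,1,k)


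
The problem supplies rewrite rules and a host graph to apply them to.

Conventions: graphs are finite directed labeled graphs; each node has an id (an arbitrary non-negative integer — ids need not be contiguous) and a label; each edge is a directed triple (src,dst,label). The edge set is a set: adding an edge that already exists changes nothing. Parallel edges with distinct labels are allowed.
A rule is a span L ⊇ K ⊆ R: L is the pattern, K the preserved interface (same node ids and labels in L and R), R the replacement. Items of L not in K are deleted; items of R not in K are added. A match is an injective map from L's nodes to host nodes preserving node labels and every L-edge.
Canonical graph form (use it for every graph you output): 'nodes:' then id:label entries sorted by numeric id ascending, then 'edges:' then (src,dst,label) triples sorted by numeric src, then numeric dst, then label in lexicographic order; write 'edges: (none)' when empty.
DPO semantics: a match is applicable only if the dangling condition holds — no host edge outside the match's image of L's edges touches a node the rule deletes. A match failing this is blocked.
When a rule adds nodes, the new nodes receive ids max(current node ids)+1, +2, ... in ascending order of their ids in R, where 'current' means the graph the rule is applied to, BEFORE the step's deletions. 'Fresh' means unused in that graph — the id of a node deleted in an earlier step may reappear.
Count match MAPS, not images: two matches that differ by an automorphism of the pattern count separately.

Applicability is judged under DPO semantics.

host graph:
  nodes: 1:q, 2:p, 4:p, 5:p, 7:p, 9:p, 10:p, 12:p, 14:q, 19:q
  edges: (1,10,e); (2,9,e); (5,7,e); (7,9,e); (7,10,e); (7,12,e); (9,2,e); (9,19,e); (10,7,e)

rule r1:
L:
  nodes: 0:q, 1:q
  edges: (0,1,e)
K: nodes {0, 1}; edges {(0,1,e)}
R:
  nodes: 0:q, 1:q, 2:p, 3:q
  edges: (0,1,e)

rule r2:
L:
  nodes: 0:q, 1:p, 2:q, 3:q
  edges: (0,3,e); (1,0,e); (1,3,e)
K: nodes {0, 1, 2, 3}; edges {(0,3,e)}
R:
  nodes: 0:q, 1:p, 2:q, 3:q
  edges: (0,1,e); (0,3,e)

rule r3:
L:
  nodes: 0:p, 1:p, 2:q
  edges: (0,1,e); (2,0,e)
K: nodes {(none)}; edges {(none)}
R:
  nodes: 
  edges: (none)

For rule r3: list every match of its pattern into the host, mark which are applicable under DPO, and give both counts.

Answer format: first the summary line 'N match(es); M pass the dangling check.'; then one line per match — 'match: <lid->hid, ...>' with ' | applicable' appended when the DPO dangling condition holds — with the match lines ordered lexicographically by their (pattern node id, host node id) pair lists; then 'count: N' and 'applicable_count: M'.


1 match(es); 0 pass the dangling check.
match: 0->10, 1->7, 2->1
count: 1
applicable_count: 0


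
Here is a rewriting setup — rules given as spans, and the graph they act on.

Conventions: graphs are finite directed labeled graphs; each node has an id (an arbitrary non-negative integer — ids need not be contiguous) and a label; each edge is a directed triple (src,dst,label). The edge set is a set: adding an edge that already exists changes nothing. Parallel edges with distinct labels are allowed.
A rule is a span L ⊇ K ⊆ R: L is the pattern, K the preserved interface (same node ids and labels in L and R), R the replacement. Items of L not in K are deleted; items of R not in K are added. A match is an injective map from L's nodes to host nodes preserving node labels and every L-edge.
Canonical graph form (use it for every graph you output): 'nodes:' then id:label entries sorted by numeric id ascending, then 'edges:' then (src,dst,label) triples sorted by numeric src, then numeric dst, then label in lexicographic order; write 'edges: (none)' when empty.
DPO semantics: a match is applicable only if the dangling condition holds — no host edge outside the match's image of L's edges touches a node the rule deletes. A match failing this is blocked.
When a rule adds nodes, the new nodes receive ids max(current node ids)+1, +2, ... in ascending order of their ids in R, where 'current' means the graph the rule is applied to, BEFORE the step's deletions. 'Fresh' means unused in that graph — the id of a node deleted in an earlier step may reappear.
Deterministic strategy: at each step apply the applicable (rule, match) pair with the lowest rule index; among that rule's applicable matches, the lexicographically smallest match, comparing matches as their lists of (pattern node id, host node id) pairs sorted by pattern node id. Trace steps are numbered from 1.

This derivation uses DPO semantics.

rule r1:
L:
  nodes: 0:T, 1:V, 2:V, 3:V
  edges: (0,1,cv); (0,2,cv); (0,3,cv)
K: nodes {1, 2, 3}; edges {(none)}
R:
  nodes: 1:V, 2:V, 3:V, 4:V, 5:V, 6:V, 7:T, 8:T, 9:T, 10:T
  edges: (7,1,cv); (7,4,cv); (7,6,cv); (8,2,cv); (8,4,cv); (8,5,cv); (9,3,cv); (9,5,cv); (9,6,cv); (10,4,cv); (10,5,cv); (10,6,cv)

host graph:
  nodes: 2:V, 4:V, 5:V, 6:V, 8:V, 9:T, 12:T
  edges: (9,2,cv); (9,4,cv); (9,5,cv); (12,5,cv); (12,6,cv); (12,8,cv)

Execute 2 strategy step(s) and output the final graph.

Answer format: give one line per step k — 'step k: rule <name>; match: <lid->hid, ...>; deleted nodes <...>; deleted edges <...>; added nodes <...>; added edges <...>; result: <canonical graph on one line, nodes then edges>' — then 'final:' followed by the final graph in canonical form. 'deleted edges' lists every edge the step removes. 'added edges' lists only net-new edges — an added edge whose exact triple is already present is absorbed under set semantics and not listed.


step 1: rule r1; match: 0->9, 1->2, 2->4, 3->5; deleted nodes 9; deleted edges (9,2,cv); (9,4,cv); (9,5,cv); added nodes 13, 14, 15, 16, 17, 18, 19; added edges (16,2,cv); (16,13,cv); (16,15,cv); (17,4,cv); (17,13,cv); (17,14,cv); (18,5,cv); (18,14,cv); (18,15,cv); (19,13,cv); (19,14,cv); (19,15,cv); result: nodes: 2:V, 4:V, 5:V, 6:V, 8:V, 12:T, 13:V, 14:V, 15:V, 16:T, 17:T, 18:T, 19:T edges: (12,5,cv); (12,6,cv); (12,8,cv); (16,2,cv); (16,13,cv); (16,15,cv); (17,4,cv); (17,13,cv); (17,14,cv); (18,5,cv); (18,14,cv); (18,15,cv); (19,13,cv); (19,14,cv); (19,15,cv)
step 2: rule r1; match: 0->12, 1->5, 2->6, 3->8; deleted nodes 12; deleted edges (12,5,cv); (12,6,cv); (12,8,cv); added nodes 20, 21, 22, 23, 24, 25, 26; added edges (23,5,cv); (23,20,cv); (23,22,cv); (24,6,cv); (24,20,cv); (24,21,cv); (25,8,cv); (25,21,cv); (25,22,cv); (26,20,cv); (26,21,cv); (26,22,cv); result: nodes: 2:V, 4:V, 5:V, 6:V, 8:V, 13:V, 14:V, 15:V, 16:T, 17:T, 18:T, 19:T, 20:V, 21:V, 22:V, 23:T, 24:T, 25:T, 26:T edges: (16,2,cv); (16,13,cv); (16,15,cv); (17,4,cv); (17,13,cv); (17,14,cv); (18,5,cv); (18,14,cv); (18,15,cv); (19,13,cv); (19,14,cv); (19,15,cv); (23,5,cv); (23,20,cv); (23,22,cv); (24,6,cv); (24,20,cv); (24,21,cv); (25,8,cv); (25,21,cv); (25,22,cv); (26,20,cv); (26,21,cv); (26,22,cv)
final:
nodes: 2:V, 4:V, 5:V, 6:V, 8:V, 13:V, 14:V, 15:V, 16:T, 17:T, 18:T, 19:T, 20:V, 21:V, 22:V, 23:T, 24:T, 25:T, 26:T
edges: (16,2,cv); (16,13,cv); (16,15,cv); (17,4,cv); (17,13,cv); (17,14,cv); (18,5,cv); (18,14,cv); (18,15,cv); (19,13,cv); (19,14,cv); (19,15,cv); (23,5,cv); (23,20,cv); (23,22,cv); (24,6,cv); (24,20,cv); (24,21,cv); (25,8,cv); (25,21,cv); (25,22,cv); (26,20,cv); (26,21,cv); (26,22,cv)


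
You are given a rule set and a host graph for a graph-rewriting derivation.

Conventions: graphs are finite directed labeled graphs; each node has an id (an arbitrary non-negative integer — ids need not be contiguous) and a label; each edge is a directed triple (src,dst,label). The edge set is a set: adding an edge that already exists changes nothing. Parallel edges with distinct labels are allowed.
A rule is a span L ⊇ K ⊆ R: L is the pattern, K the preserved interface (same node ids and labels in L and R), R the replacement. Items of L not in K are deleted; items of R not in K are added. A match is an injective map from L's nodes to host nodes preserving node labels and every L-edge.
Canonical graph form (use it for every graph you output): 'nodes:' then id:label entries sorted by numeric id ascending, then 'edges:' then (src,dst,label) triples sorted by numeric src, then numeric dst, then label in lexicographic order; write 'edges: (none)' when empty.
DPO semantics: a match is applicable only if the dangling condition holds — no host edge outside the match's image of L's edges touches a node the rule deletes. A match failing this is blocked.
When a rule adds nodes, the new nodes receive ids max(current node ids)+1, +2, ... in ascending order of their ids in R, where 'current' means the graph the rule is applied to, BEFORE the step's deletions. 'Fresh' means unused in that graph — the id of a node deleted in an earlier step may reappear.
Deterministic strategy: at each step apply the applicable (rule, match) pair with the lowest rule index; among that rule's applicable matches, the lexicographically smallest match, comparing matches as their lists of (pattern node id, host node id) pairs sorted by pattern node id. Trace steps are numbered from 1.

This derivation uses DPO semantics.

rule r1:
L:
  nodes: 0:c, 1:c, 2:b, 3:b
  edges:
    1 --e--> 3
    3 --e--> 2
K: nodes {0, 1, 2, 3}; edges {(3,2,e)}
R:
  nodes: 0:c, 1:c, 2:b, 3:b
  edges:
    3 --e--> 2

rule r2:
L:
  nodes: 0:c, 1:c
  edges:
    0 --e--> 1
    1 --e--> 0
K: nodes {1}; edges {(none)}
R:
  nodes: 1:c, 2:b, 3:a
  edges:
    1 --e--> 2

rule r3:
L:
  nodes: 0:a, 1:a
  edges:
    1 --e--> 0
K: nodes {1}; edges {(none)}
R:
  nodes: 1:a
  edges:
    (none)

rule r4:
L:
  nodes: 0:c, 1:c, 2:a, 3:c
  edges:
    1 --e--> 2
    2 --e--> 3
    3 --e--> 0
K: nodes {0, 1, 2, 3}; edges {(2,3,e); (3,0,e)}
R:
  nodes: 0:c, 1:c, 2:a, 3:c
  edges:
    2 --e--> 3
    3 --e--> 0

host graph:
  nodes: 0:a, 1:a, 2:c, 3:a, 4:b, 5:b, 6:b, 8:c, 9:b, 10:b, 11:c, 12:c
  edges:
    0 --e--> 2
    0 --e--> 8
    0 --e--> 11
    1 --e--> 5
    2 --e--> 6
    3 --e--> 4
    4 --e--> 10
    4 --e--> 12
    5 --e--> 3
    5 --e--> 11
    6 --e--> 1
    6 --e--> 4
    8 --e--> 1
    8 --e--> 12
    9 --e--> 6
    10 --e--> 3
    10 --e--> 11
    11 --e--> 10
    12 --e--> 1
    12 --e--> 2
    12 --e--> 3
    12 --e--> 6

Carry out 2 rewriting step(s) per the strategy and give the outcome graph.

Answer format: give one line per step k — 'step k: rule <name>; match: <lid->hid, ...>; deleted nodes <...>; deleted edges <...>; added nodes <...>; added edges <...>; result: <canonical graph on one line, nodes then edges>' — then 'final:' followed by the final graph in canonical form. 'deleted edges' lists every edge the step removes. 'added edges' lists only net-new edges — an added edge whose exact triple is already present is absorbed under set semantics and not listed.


step 1: rule r1; match: 0->2, 1->12, 2->4, 3->6; deleted nodes (none); deleted edges (12,6,e); added nodes (none); added edges (none); result: nodes: 0:a, 1:a, 2:c, 3:a, 4:b, 5:b, 6:b, 8:c, 9:b, 10:b, 11:c, 12:c edges: (0,2,e); (0,8,e); (0,11,e); (1,5,e); (2,6,e); (3,4,e); (4,10,e); (4,12,e); (5,3,e); (5,11,e); (6,1,e); (6,4,e); (8,1,e); (8,12,e); (9,6,e); (10,3,e); (10,11,e); (11,10,e); (12,1,e); (12,2,e); (12,3,e)
step 2: rule r1; match: 0->8, 1->2, 2->4, 3->6; deleted nodes (none); deleted edges (2,6,e); added nodes (none); added edges (none); result: nodes: 0:a, 1:a, 2:c, 3:a, 4:b, 5:b, 6:b, 8:c, 9:b, 10:b, 11:c, 12:c edges: (0,2,e); (0,8,e); (0,11,e); (1,5,e); (3,4,e); (4,10,e); (4,12,e); (5,3,e); (5,11,e); (6,1,e); (6,4,e); (8,1,e); (8,12,e); (9,6,e); (10,3,e); (10,11,e); (11,10,e); (12,1,e); (12,2,e); (12,3,e)
final:
nodes: 0:a, 1:a, 2:c, 3:a, 4:b, 5:b, 6:b, 8:c, 9:b, 10:b, 11:c, 12:c
edges: (0,2,e); (0,8,e); (0,11,e); (1,5,e); (3,4,e); (4,10,e); (4,12,e); (5,3,e); (5,11,e); (6,1,e); (6,4,e); (8,1,e); (8,12,e); (9,6,e); (10,3,e); (10,11,e); (11,10,e); (12,1,e); (12,2,e); (12,3,e)


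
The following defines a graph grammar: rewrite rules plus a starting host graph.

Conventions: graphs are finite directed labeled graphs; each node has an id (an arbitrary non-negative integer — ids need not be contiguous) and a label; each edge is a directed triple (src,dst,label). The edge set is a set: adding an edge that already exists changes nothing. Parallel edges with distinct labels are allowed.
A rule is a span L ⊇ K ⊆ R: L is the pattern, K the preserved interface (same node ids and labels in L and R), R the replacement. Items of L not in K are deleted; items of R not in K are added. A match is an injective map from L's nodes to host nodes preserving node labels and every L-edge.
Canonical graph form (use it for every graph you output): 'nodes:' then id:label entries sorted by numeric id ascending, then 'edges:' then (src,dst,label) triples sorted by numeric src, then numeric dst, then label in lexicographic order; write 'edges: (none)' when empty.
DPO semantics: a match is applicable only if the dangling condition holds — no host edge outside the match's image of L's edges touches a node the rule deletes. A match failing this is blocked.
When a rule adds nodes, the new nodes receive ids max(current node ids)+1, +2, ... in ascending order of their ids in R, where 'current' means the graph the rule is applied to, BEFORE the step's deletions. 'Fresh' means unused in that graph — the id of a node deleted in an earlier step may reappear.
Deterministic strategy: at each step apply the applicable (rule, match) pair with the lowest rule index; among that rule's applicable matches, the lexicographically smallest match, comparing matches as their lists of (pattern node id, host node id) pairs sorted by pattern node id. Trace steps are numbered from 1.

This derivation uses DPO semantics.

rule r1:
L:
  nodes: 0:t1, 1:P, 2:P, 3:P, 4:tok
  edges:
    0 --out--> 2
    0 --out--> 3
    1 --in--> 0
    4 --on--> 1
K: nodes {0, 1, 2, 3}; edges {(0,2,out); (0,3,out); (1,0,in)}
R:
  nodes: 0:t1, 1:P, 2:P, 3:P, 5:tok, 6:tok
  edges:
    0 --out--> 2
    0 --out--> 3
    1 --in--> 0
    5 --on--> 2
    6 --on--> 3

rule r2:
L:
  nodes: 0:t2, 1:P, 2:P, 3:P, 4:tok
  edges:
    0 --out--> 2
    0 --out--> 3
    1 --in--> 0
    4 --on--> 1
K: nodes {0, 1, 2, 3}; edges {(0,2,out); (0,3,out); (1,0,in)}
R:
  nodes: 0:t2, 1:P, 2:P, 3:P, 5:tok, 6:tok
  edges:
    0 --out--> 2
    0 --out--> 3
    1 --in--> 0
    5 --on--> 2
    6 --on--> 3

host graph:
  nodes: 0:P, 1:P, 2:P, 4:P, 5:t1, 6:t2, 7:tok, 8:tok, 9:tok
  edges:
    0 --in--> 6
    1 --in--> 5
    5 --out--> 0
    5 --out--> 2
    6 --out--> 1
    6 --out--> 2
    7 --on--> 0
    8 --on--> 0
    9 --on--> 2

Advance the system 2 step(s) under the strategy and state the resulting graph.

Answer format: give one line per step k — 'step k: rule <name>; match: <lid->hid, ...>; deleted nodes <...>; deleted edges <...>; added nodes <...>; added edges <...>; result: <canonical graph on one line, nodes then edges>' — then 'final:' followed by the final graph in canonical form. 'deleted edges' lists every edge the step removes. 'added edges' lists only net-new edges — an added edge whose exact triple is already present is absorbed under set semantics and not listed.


step 1: rule r2; match: 0->6, 1->0, 2->1, 3->2, 4->7; deleted nodes 7; deleted edges (7,0,on); added nodes 10, 11; added edges (10,1,on); (11,2,on); result: nodes: 0:P, 1:P, 2:P, 4:P, 5:t1, 6:t2, 8:tok, 9:tok, 10:tok, 11:tok edges: (0,6,in); (1,5,in); (5,0,out); (5,2,out); (6,1,out); (6,2,out); (8,0,on); (9,2,on); (10,1,on); (11,2,on)
step 2: rule r1; match: 0->5, 1->1, 2->0, 3->2, 4->10; deleted nodes 10; deleted edges (10,1,on); added nodes 12, 13; added edges (12,0,on); (13,2,on); result: nodes: 0:P, 1:P, 2:P, 4:P, 5:t1, 6:t2, 8:tok, 9:tok, 11:tok, 12:tok, 13:tok edges: (0,6,in); (1,5,in); (5,0,out); (5,2,out); (6,1,out); (6,2,out); (8,0,on); (9,2,on); (11,2,on); (12,0,on); (13,2,on)
final:
nodes: 0:P, 1:P, 2:P, 4:P, 5:t1, 6:t2, 8:tok, 9:tok, 11:tok, 12:tok, 13:tok
edges: (0,6,in); (1,5,in); (5,0,out); (5,2,out); (6,1,out); (6,2,out); (8,0,on); (9,2,on); (11,2,on); (12,0,on); (13,2,on)


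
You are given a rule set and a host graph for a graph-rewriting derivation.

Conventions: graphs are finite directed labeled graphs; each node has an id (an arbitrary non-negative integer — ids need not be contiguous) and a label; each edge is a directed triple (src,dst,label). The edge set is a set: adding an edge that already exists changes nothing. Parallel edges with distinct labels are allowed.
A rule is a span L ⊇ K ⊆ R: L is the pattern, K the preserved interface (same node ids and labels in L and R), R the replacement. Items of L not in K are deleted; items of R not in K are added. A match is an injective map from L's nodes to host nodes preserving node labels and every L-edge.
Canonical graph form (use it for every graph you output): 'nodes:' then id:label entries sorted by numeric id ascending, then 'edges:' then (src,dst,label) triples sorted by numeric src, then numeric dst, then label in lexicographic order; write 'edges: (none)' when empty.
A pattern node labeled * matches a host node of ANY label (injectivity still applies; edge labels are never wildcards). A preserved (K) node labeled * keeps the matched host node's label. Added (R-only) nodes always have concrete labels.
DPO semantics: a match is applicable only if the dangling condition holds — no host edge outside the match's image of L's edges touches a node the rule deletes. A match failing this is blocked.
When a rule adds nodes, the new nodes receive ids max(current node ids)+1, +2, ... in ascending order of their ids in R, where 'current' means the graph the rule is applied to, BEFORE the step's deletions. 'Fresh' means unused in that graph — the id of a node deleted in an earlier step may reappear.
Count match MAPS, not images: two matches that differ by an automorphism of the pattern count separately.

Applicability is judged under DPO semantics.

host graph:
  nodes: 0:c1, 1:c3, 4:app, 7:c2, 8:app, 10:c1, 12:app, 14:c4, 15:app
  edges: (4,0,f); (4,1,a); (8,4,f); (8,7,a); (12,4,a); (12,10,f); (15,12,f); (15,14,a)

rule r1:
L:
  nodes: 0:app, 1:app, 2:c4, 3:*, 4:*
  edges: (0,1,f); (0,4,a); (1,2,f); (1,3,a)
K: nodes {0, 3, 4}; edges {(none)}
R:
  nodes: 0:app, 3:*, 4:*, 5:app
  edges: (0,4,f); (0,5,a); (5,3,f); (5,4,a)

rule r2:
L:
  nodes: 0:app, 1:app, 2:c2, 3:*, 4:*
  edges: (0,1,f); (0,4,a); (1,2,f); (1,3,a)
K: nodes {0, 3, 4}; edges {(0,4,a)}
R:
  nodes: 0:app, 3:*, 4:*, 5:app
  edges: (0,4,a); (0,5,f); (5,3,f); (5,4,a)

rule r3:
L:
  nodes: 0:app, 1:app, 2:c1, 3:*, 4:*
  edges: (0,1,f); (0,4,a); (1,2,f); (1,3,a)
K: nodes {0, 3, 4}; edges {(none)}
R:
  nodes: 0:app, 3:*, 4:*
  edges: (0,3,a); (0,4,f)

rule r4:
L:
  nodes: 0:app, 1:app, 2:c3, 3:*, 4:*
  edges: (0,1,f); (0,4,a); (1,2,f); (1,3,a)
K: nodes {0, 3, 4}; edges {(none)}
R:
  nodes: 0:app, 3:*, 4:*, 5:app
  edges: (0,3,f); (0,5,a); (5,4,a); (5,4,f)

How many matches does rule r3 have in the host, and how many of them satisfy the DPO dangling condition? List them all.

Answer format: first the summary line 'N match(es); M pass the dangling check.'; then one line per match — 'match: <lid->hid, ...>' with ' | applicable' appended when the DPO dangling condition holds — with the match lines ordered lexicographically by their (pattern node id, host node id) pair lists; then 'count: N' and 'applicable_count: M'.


2 match(es); 1 pass the dangling check.
match: 0->8, 1->4, 2->0, 3->1, 4->7
match: 0->15, 1->12, 2->10, 3->4, 4->14 | applicable
count: 2
applicable_count: 1


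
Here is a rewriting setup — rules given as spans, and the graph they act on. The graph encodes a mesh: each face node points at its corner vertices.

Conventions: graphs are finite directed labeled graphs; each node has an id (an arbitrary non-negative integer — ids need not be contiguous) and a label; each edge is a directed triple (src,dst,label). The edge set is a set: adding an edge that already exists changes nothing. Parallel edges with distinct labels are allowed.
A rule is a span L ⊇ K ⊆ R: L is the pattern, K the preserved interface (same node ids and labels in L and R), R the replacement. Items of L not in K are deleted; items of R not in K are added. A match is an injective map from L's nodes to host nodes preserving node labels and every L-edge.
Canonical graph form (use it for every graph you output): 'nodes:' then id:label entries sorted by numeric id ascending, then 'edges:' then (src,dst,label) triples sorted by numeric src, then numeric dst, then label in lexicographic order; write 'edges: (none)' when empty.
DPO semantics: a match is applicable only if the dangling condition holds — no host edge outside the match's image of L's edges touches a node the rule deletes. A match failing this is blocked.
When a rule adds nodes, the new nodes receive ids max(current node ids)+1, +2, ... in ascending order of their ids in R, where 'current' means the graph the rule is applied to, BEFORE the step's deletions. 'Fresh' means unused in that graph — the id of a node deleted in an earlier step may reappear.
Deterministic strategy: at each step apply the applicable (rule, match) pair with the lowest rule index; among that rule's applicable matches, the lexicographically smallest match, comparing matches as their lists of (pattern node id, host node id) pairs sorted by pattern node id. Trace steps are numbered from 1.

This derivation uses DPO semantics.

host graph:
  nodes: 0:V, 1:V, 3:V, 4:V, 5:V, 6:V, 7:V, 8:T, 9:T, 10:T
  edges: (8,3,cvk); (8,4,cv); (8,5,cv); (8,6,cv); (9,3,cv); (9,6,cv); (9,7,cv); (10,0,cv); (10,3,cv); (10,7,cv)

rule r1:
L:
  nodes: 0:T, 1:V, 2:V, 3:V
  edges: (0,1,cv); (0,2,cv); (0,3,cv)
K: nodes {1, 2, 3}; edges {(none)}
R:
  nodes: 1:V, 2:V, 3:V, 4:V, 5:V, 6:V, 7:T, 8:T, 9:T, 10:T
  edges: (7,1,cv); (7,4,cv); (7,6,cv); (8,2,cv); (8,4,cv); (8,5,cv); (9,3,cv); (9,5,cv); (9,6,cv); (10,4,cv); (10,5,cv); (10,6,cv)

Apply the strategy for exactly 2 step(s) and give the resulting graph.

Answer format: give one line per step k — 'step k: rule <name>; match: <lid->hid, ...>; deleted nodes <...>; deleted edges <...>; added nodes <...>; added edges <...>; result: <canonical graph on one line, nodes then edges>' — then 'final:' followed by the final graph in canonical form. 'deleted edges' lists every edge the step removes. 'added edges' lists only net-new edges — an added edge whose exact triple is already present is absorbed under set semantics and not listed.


step 1: rule r1; match: 0->9, 1->3, 2->6, 3->7; deleted nodes 9; deleted edges (9,3,cv); (9,6,cv); (9,7,cv); added nodes 11, 12, 13, 14, 15, 16, 17; added edges (14,3,cv); (14,11,cv); (14,13,cv); (15,6,cv); (15,11,cv); (15,12,cv); (16,7,cv); (16,12,cv); (16,13,cv); (17,11,cv); (17,12,cv); (17,13,cv); result: nodes: 0:V, 1:V, 3:V, 4:V, 5:V, 6:V, 7:V, 8:T, 10:T, 11:V, 12:V, 13:V, 14:T, 15:T, 16:T, 17:T edges: (8,3,cvk); (8,4,cv); (8,5,cv); (8,6,cv); (10,0,cv); (10,3,cv); (10,7,cv); (14,3,cv); (14,11,cv); (14,13,cv); (15,6,cv); (15,11,cv); (15,12,cv); (16,7,cv); (16,12,cv); (16,13,cv); (17,11,cv); (17,12,cv); (17,13,cv)
step 2: rule r1; match: 0->10, 1->0, 2->3, 3->7; deleted nodes 10; deleted edges (10,0,cv); (10,3,cv); (10,7,cv); added nodes 18, 19, 20, 21, 22, 23, 24; added edges (21,0,cv); (21,18,cv); (21,20,cv); (22,3,cv); (22,18,cv); (22,19,cv); (23,7,cv); (23,19,cv); (23,20,cv); (24,18,cv); (24,19,cv); (24,20,cv); result: nodes: 0:V, 1:V, 3:V, 4:V, 5:V, 6:V, 7:V, 8:T, 11:V, 12:V, 13:V, 14:T, 15:T, 16:T, 17:T, 18:V, 19:V, 20:V, 21:T, 22:T, 23:T, 24:T edges: (8,3,cvk); (8,4,cv); (8,5,cv); (8,6,cv); (14,3,cv); (14,11,cv); (14,13,cv); (15,6,cv); (15,11,cv); (15,12,cv); (16,7,cv); (16,12,cv); (16,13,cv); (17,11,cv); (17,12,cv); (17,13,cv); (21,0,cv); (21,18,cv); (21,20,cv); (22,3,cv); (22,18,cv); (22,19,cv); (23,7,cv); (23,19,cv); (23,20,cv); (24,18,cv); (24,19,cv); (24,20,cv)
final:
nodes: 0:V, 1:V, 3:V, 4:V, 5:V, 6:V, 7:V, 8:T, 11:V, 12:V, 13:V, 14:T, 15:T, 16:T, 17:T, 18:V, 19:V, 20:V, 21:T, 22:T, 23:T, 24:T
edges: (8,3,cvk); (8,4,cv); (8,5,cv); (8,6,cv); (14,3,cv); (14,11,cv); (14,13,cv); (15,6,cv); (15,11,cv); (15,12,cv); (16,7,cv); (16,12,cv); (16,13,cv); (17,11,cv); (17,12,cv); (17,13,cv); (21,0,cv); (21,18,cv); (21,20,cv); (22,3,cv); (22,18,cv); (22,19,cv); (23,7,cv); (23,19,cv); (23,20,cv); (24,18,cv); (24,19,cv); (24,20,cv)


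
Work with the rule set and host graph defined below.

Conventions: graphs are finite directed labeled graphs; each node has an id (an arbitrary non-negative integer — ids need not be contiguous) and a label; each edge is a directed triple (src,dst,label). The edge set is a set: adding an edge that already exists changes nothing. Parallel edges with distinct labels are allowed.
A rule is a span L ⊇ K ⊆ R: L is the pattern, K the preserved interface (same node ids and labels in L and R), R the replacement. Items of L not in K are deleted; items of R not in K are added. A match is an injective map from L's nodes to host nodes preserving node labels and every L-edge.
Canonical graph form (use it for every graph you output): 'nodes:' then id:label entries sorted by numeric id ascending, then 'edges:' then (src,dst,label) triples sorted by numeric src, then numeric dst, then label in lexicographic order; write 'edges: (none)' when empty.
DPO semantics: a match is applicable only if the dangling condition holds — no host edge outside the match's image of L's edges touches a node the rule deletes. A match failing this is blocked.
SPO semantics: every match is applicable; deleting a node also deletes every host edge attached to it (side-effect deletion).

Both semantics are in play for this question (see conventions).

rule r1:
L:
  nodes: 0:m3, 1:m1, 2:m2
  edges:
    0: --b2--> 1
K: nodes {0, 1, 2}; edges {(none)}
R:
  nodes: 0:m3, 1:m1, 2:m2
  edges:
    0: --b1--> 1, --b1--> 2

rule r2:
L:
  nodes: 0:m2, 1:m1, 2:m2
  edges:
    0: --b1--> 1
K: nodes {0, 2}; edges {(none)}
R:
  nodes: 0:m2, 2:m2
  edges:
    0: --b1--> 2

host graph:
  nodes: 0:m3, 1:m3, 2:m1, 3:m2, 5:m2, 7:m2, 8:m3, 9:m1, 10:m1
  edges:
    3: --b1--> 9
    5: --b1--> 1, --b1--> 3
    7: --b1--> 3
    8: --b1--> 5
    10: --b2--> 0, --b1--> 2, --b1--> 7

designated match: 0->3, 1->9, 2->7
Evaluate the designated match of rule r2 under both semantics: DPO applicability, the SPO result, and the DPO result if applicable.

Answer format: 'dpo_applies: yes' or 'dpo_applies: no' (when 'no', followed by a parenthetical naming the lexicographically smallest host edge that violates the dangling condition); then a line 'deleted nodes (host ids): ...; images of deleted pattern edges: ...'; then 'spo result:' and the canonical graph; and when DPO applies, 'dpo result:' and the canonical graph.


dpo_applies: yes
deleted nodes (host ids): 9; images of deleted pattern edges: (3,9,b1)
spo result:
nodes: 0:m3, 1:m3, 2:m1, 3:m2, 5:m2, 7:m2, 8:m3, 10:m1
edges: (3,7,b1); (5,1,b1); (5,3,b1); (7,3,b1); (8,5,b1); (10,0,b2); (10,2,b1); (10,7,b1)
dpo result:
nodes: 0:m3, 1:m3, 2:m1, 3:m2, 5:m2, 7:m2, 8:m3, 10:m1
edges: (3,7,b1); (5,1,b1); (5,3,b1); (7,3,b1); (8,5,b1); (10,0,b2); (10,2,b1); (10,7,b1)


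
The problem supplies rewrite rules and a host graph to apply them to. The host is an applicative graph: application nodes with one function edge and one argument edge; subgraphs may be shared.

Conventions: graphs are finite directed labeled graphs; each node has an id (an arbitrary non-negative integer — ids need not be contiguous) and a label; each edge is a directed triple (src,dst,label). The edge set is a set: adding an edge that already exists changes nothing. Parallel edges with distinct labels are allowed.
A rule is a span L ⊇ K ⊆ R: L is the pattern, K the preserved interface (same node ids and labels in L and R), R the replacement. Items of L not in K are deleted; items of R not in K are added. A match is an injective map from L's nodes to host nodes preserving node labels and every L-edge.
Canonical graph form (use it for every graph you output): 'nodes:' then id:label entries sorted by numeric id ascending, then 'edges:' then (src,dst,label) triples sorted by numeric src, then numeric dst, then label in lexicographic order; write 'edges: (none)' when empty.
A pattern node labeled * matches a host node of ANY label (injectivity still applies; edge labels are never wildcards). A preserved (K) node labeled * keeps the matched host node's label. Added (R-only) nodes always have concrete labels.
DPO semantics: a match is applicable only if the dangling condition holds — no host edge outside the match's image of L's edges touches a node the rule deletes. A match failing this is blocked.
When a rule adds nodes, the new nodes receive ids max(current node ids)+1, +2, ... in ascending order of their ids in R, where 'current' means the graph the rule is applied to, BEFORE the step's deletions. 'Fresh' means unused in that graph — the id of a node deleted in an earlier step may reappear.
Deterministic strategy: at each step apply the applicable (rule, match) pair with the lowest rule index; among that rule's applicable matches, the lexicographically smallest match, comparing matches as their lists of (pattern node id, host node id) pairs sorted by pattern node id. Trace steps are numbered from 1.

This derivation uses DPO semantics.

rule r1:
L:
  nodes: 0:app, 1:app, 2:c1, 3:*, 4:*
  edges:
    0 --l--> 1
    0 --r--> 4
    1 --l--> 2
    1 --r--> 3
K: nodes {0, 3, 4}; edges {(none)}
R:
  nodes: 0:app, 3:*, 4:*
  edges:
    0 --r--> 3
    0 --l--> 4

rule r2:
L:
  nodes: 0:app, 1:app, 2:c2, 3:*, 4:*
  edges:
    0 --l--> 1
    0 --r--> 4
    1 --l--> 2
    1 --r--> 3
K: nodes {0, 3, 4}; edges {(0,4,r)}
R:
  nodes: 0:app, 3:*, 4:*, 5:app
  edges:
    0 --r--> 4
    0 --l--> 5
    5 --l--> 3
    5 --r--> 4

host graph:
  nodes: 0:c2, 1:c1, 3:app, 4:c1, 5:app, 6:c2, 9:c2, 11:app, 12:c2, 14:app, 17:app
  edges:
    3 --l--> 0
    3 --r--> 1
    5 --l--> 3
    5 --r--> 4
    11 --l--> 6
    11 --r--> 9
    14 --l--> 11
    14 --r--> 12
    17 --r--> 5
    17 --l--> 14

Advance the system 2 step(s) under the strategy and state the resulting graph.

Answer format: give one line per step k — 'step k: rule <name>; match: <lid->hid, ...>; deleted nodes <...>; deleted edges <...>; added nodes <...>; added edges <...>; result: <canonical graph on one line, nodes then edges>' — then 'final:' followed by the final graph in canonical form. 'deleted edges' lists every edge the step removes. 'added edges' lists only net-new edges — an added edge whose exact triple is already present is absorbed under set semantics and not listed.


step 1: rule r2; match: 0->5, 1->3, 2->0, 3->1, 4->4; deleted nodes 0, 3; deleted edges (3,0,l); (3,1,r); (5,3,l); added nodes 18; added edges (5,18,l); (18,1,l); (18,4,r); result: nodes: 1:c1, 4:c1, 5:app, 6:c2, 9:c2, 11:app, 12:c2, 14:app, 17:app, 18:app edges: (5,4,r); (5,18,l); (11,6,l); (11,9,r); (14,11,l); (14,12,r); (17,5,r); (17,14,l); (18,1,l); (18,4,r)
step 2: rule r2; match: 0->14, 1->11, 2->6, 3->9, 4->12; deleted nodes 6, 11; deleted edges (11,6,l); (11,9,r); (14,11,l); added nodes 19; added edges (14,19,l); (19,9,l); (19,12,r); result: nodes: 1:c1, 4:c1, 5:app, 9:c2, 12:c2, 14:app, 17:app, 18:app, 19:app edges: (5,4,r); (5,18,l); (14,12,r); (14,19,l); (17,5,r); (17,14,l); (18,1,l); (18,4,r); (19,9,l); (19,12,r)
final:
nodes: 1:c1, 4:c1, 5:app, 9:c2, 12:c2, 14:app, 17:app, 18:app, 19:app
edges: (5,4,r); (5,18,l); (14,12,r); (14,19,l); (17,5,r); (17,14,l); (18,1,l); (18,4,r); (19,9,l); (19,12,r)


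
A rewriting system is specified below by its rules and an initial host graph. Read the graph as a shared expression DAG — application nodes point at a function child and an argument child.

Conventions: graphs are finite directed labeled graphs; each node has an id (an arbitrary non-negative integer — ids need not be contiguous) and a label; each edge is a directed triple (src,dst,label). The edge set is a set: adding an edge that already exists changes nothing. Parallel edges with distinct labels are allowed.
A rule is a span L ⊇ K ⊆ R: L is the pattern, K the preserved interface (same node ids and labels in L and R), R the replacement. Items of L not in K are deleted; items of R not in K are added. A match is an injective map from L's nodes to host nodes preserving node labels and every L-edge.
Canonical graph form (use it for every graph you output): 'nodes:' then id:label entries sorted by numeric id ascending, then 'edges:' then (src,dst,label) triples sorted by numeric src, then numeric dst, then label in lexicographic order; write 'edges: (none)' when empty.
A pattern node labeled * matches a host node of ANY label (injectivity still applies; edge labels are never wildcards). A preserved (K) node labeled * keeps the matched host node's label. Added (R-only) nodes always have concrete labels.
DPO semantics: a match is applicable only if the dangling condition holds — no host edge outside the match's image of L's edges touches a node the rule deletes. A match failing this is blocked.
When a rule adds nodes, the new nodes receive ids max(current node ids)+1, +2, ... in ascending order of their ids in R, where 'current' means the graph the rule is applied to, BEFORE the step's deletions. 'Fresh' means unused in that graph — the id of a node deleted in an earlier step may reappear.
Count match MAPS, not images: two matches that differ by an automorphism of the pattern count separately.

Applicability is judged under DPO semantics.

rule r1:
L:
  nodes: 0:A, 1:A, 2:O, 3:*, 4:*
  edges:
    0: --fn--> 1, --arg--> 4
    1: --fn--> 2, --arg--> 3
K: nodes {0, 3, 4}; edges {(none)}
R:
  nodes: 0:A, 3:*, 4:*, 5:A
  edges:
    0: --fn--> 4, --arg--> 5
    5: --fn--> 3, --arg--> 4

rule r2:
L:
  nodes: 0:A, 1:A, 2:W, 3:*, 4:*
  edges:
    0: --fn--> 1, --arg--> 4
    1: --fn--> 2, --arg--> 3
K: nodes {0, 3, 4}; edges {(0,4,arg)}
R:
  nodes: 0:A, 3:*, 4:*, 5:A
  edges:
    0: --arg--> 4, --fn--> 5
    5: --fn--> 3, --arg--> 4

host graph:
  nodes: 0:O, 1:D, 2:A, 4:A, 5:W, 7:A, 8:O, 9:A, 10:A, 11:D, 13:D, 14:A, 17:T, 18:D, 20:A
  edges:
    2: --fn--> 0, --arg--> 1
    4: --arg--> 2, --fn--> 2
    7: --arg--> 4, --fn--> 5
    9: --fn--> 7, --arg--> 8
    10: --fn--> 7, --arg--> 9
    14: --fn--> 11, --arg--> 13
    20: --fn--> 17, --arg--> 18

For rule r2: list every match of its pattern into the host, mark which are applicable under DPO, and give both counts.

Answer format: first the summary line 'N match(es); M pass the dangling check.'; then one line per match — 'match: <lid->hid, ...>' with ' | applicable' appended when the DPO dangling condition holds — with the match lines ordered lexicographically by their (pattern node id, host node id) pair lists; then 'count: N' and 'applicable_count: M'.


2 match(es); 0 pass the dangling check.
match: 0->9, 1->7, 2->5, 3->4, 4->8
match: 0->10, 1->7, 2->5, 3->4, 4->9
count: 2
applicable_count: 0
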